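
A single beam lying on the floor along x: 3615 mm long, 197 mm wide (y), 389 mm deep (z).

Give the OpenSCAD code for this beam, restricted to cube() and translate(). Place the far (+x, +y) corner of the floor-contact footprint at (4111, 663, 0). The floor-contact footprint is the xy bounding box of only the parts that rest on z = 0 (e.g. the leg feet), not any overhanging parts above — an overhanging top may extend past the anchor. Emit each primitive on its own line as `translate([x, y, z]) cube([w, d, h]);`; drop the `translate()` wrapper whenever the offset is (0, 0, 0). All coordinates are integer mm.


translate([496, 466, 0]) cube([3615, 197, 389]);


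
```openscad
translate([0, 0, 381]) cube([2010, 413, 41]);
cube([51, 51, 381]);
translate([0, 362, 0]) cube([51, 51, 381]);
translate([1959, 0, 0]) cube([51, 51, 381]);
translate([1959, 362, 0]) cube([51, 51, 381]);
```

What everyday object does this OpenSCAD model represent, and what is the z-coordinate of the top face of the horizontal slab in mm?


A bench. The seat-top height is 422 mm.

A long slab on four corner posts — a bench. The slab sits at z = 381 with thickness 41, so the top is 381 + 41 = 422 mm.


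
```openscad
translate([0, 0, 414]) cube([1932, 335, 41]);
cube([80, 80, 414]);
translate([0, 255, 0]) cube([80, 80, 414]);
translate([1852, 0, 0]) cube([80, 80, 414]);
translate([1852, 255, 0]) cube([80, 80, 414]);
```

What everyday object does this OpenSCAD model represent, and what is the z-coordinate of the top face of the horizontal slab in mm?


A bench. The seat-top height is 455 mm.

A long slab on four corner posts — a bench. The slab sits at z = 414 with thickness 41, so the top is 414 + 41 = 455 mm.


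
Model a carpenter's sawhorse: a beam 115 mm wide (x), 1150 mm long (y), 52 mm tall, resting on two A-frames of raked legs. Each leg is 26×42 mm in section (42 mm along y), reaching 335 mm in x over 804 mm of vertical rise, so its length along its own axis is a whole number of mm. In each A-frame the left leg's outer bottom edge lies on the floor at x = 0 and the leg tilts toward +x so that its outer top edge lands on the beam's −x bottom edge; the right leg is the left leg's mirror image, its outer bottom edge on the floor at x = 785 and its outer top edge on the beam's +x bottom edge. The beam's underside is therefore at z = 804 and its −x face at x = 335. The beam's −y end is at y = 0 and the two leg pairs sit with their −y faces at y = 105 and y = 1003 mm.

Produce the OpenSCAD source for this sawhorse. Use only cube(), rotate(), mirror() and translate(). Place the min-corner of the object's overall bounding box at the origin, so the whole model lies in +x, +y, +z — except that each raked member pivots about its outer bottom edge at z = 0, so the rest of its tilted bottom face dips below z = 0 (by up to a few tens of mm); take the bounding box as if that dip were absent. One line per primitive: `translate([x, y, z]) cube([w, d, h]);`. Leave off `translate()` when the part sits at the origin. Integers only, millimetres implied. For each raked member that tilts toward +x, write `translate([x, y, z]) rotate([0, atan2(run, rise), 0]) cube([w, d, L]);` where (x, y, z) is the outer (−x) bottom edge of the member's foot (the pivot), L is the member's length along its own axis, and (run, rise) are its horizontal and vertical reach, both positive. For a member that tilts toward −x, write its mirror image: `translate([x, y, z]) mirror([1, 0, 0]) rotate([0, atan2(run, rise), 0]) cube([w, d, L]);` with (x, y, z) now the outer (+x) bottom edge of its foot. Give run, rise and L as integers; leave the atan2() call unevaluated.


// leg length = √(335² + 804²) = 871
// right-leg outer foot x = 2·335 + 115 = 785
// beam min-corner = (335, 0, 804)
translate([335, 0, 804]) cube([115, 1150, 52]);
translate([0, 105, 0]) rotate([0, atan2(335, 804), 0]) cube([26, 42, 871]);
translate([785, 105, 0]) mirror([1, 0, 0]) rotate([0, atan2(335, 804), 0]) cube([26, 42, 871]);
translate([0, 1003, 0]) rotate([0, atan2(335, 804), 0]) cube([26, 42, 871]);
translate([785, 1003, 0]) mirror([1, 0, 0]) rotate([0, atan2(335, 804), 0]) cube([26, 42, 871]);


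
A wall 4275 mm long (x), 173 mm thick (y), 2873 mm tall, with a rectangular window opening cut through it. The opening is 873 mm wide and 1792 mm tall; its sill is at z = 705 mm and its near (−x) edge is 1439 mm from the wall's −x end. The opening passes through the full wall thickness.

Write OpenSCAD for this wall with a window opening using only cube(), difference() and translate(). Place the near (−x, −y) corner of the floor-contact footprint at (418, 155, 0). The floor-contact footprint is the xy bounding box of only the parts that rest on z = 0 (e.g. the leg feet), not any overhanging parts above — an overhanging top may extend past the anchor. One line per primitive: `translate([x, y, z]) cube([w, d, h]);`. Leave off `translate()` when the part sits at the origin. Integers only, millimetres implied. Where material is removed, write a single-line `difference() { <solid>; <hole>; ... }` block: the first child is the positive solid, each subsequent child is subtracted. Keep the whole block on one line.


difference() { translate([418, 155, 0]) cube([4275, 173, 2873]); translate([1857, 155, 705]) cube([873, 173, 1792]); }


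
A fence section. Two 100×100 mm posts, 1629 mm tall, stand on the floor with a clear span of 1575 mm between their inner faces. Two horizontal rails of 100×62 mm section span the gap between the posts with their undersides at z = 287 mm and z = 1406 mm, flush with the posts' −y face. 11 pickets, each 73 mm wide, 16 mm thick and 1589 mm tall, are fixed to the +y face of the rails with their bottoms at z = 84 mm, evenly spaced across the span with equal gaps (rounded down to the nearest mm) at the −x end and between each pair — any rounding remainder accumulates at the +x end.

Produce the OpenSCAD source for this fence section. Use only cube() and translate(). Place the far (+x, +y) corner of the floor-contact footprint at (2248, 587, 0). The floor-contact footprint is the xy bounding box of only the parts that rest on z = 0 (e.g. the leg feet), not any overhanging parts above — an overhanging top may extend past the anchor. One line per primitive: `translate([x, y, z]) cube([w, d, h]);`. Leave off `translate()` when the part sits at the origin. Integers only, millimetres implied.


translate([473, 487, 0]) cube([100, 100, 1629]);
translate([2148, 487, 0]) cube([100, 100, 1629]);
translate([573, 487, 287]) cube([1575, 100, 62]);
translate([573, 487, 1406]) cube([1575, 100, 62]);
translate([637, 587, 84]) cube([73, 16, 1589]);
translate([774, 587, 84]) cube([73, 16, 1589]);
translate([911, 587, 84]) cube([73, 16, 1589]);
translate([1048, 587, 84]) cube([73, 16, 1589]);
translate([1185, 587, 84]) cube([73, 16, 1589]);
translate([1322, 587, 84]) cube([73, 16, 1589]);
translate([1459, 587, 84]) cube([73, 16, 1589]);
translate([1596, 587, 84]) cube([73, 16, 1589]);
translate([1733, 587, 84]) cube([73, 16, 1589]);
translate([1870, 587, 84]) cube([73, 16, 1589]);
translate([2007, 587, 84]) cube([73, 16, 1589]);


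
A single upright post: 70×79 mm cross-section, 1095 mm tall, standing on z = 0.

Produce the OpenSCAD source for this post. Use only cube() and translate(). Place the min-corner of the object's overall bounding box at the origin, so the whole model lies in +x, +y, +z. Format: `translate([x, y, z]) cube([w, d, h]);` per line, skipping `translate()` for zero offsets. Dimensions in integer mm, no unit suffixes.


cube([70, 79, 1095]);


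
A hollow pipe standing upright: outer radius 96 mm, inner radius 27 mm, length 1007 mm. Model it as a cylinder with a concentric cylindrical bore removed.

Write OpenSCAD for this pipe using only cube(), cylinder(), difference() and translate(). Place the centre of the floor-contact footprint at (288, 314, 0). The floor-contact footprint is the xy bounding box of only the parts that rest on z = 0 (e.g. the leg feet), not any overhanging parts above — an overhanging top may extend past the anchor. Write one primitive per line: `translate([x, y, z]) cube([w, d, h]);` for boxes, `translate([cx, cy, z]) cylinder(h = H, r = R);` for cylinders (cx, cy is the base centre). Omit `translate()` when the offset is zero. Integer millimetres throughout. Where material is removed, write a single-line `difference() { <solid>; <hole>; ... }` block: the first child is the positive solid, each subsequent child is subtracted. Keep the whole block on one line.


difference() { translate([288, 314, 0]) cylinder(h = 1007, r = 96); translate([288, 314, 0]) cylinder(h = 1007, r = 27); }


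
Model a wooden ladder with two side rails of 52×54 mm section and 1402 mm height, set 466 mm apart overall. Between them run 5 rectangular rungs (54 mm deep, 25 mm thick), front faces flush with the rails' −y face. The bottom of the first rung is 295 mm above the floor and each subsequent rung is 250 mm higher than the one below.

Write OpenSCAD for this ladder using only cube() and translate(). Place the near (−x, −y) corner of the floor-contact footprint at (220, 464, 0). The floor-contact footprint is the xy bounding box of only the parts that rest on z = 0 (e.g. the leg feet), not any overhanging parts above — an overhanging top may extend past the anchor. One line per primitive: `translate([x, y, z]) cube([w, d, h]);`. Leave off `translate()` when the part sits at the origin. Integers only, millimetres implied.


translate([220, 464, 0]) cube([52, 54, 1402]);
translate([634, 464, 0]) cube([52, 54, 1402]);
translate([272, 464, 295]) cube([362, 54, 25]);
translate([272, 464, 545]) cube([362, 54, 25]);
translate([272, 464, 795]) cube([362, 54, 25]);
translate([272, 464, 1045]) cube([362, 54, 25]);
translate([272, 464, 1295]) cube([362, 54, 25]);


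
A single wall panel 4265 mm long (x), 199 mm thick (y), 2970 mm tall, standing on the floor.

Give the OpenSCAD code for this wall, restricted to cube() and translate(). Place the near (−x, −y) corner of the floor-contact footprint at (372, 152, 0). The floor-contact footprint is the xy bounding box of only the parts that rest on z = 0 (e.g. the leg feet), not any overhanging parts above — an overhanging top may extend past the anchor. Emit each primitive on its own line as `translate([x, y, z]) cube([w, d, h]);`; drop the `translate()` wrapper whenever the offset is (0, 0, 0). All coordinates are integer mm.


translate([372, 152, 0]) cube([4265, 199, 2970]);


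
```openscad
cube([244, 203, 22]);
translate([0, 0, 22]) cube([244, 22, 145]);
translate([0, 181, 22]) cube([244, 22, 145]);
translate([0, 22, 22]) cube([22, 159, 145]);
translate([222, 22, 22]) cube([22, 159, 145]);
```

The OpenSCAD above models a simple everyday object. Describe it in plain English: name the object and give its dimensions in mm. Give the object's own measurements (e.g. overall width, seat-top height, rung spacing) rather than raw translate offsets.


An open-topped rectangular box: outside dimensions 244×203×167 mm, with a uniform wall and base thickness of 22 mm. The base is a full 244×203 slab on the floor; four walls sit on top of the base. The front and back walls (the −y and +y sides) span the full width; the two side walls fit between them.


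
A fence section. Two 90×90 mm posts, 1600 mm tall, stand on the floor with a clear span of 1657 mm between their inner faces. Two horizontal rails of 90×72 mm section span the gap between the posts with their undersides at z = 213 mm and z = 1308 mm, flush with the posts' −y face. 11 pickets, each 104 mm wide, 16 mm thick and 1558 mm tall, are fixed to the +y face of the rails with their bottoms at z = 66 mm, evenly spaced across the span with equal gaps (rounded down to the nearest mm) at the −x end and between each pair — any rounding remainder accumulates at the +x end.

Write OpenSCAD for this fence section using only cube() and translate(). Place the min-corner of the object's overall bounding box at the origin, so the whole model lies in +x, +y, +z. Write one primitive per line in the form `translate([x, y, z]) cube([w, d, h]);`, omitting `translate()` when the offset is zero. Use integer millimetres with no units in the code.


cube([90, 90, 1600]);
translate([1747, 0, 0]) cube([90, 90, 1600]);
translate([90, 0, 213]) cube([1657, 90, 72]);
translate([90, 0, 1308]) cube([1657, 90, 72]);
translate([132, 90, 66]) cube([104, 16, 1558]);
translate([278, 90, 66]) cube([104, 16, 1558]);
translate([424, 90, 66]) cube([104, 16, 1558]);
translate([570, 90, 66]) cube([104, 16, 1558]);
translate([716, 90, 66]) cube([104, 16, 1558]);
translate([862, 90, 66]) cube([104, 16, 1558]);
translate([1008, 90, 66]) cube([104, 16, 1558]);
translate([1154, 90, 66]) cube([104, 16, 1558]);
translate([1300, 90, 66]) cube([104, 16, 1558]);
translate([1446, 90, 66]) cube([104, 16, 1558]);
translate([1592, 90, 66]) cube([104, 16, 1558]);


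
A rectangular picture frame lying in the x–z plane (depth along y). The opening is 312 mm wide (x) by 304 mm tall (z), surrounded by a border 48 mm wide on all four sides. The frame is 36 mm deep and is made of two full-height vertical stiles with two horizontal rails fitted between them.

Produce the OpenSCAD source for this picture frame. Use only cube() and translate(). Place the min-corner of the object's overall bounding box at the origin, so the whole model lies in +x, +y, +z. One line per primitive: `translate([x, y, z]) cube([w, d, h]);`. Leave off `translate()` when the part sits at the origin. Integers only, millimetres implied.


cube([48, 36, 400]);
translate([360, 0, 0]) cube([48, 36, 400]);
translate([48, 0, 0]) cube([312, 36, 48]);
translate([48, 0, 352]) cube([312, 36, 48]);


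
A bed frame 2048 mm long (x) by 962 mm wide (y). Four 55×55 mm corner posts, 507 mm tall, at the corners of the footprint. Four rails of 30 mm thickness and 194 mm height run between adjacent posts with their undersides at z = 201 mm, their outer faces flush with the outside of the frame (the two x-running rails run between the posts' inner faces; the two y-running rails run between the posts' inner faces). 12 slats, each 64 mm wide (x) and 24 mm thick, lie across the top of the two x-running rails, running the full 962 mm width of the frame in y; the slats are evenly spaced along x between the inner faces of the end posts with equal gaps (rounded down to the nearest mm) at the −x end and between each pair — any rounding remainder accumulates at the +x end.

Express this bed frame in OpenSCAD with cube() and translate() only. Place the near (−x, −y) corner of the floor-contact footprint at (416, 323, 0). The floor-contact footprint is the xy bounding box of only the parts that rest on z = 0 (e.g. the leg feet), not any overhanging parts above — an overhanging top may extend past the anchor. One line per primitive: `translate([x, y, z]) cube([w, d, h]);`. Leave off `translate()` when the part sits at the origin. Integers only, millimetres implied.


// slat z = rail_z + rail_h = 201 + 194 = 395
// slat gap = ⌊(1938 − 12·64) / 13⌋ = 90
translate([416, 323, 0]) cube([55, 55, 507]);
translate([416, 1230, 0]) cube([55, 55, 507]);
translate([2409, 323, 0]) cube([55, 55, 507]);
translate([2409, 1230, 0]) cube([55, 55, 507]);
translate([471, 323, 201]) cube([1938, 30, 194]);
translate([471, 1255, 201]) cube([1938, 30, 194]);
translate([416, 378, 201]) cube([30, 852, 194]);
translate([2434, 378, 201]) cube([30, 852, 194]);
translate([561, 323, 395]) cube([64, 962, 24]);
translate([715, 323, 395]) cube([64, 962, 24]);
translate([869, 323, 395]) cube([64, 962, 24]);
translate([1023, 323, 395]) cube([64, 962, 24]);
translate([1177, 323, 395]) cube([64, 962, 24]);
translate([1331, 323, 395]) cube([64, 962, 24]);
translate([1485, 323, 395]) cube([64, 962, 24]);
translate([1639, 323, 395]) cube([64, 962, 24]);
translate([1793, 323, 395]) cube([64, 962, 24]);
translate([1947, 323, 395]) cube([64, 962, 24]);
translate([2101, 323, 395]) cube([64, 962, 24]);
translate([2255, 323, 395]) cube([64, 962, 24]);


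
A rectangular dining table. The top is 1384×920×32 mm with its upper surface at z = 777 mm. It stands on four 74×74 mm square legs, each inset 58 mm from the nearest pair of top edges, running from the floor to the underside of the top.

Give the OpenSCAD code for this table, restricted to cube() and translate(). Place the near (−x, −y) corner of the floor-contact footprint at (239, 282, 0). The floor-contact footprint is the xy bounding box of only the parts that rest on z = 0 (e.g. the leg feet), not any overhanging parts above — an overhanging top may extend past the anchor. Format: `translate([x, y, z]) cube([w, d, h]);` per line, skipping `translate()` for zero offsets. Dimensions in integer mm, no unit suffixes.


// leg_h = 777 - 32 = 745
translate([181, 224, 745]) cube([1384, 920, 32]);
translate([239, 282, 0]) cube([74, 74, 745]);
translate([1433, 282, 0]) cube([74, 74, 745]);
translate([239, 1012, 0]) cube([74, 74, 745]);
translate([1433, 1012, 0]) cube([74, 74, 745]);


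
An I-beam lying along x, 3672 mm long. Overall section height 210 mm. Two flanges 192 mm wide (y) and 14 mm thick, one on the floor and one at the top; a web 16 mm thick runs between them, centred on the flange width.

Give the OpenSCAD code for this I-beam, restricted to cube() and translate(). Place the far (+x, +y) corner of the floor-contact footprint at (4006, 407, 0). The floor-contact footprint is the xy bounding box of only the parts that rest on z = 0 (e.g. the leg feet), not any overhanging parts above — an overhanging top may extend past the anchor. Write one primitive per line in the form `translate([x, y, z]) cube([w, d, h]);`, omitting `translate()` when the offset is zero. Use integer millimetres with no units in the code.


translate([334, 215, 0]) cube([3672, 192, 14]);
translate([334, 303, 14]) cube([3672, 16, 182]);
translate([334, 215, 196]) cube([3672, 192, 14]);


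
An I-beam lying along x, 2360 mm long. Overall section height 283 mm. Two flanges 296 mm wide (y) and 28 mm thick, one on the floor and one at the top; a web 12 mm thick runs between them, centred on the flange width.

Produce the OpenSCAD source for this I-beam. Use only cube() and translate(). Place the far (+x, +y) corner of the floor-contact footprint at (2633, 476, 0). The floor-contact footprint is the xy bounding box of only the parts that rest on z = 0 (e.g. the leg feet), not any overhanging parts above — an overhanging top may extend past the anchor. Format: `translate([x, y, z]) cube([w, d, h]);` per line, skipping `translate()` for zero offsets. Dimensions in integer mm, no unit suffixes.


translate([273, 180, 0]) cube([2360, 296, 28]);
translate([273, 322, 28]) cube([2360, 12, 227]);
translate([273, 180, 255]) cube([2360, 296, 28]);


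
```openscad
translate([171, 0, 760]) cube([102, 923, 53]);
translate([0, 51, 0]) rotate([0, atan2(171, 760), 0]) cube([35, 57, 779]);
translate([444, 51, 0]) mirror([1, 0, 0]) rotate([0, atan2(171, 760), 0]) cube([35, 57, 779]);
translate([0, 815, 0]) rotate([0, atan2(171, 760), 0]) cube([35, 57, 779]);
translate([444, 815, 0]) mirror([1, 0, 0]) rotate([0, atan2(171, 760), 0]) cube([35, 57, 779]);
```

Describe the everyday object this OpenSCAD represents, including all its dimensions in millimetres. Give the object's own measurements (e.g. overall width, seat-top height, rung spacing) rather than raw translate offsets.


A sawhorse. A 102×923×53 mm beam (x, y, z) sits on two A-frame leg pairs. Each pair is two raked legs of 35×57 mm section (57 mm along y) splaying symmetrically in x. Each leg rises 760 mm vertically over 171 mm of horizontal reach and is 779 mm long along its own axis. Every leg's outer bottom edge rests on the floor and its outer top edge meets a bottom edge of the beam — the left legs (tilting toward +x) meet the beam's −x bottom edge, the right legs (their mirror images, tilting toward −x) meet its +x bottom edge — so the leg tops tuck under the beam, the beam's underside is 760 mm above the floor, and the feet are 444 mm apart outside-to-outside with the beam centred between them. The two leg pairs are set in 51 mm from either end of the beam.


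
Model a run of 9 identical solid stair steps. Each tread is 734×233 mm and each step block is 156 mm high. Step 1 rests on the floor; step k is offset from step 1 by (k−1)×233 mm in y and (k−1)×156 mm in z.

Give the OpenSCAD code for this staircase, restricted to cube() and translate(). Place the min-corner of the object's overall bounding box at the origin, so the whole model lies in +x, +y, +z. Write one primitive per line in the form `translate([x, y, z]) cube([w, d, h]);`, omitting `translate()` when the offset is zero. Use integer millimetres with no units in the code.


cube([734, 233, 156]);
translate([0, 233, 156]) cube([734, 233, 156]);
translate([0, 466, 312]) cube([734, 233, 156]);
translate([0, 699, 468]) cube([734, 233, 156]);
translate([0, 932, 624]) cube([734, 233, 156]);
translate([0, 1165, 780]) cube([734, 233, 156]);
translate([0, 1398, 936]) cube([734, 233, 156]);
translate([0, 1631, 1092]) cube([734, 233, 156]);
translate([0, 1864, 1248]) cube([734, 233, 156]);


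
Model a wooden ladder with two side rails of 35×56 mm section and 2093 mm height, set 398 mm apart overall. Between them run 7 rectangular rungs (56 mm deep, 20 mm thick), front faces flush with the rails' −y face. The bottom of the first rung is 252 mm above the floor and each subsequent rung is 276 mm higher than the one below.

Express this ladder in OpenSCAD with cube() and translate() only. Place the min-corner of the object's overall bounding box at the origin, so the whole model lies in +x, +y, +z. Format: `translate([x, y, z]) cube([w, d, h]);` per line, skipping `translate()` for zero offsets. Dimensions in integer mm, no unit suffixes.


// rung span = 398 - 2*35 = 328
// rung[k] z = 252 + k*276
cube([35, 56, 2093]);
translate([363, 0, 0]) cube([35, 56, 2093]);
translate([35, 0, 252]) cube([328, 56, 20]);
translate([35, 0, 528]) cube([328, 56, 20]);
translate([35, 0, 804]) cube([328, 56, 20]);
translate([35, 0, 1080]) cube([328, 56, 20]);
translate([35, 0, 1356]) cube([328, 56, 20]);
translate([35, 0, 1632]) cube([328, 56, 20]);
translate([35, 0, 1908]) cube([328, 56, 20]);


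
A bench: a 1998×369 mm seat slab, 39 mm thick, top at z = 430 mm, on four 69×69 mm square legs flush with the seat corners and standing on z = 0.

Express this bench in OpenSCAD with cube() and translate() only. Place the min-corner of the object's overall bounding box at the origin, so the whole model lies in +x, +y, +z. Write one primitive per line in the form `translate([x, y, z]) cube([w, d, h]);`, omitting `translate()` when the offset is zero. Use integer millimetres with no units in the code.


translate([0, 0, 391]) cube([1998, 369, 39]);
cube([69, 69, 391]);
translate([0, 300, 0]) cube([69, 69, 391]);
translate([1929, 0, 0]) cube([69, 69, 391]);
translate([1929, 300, 0]) cube([69, 69, 391]);


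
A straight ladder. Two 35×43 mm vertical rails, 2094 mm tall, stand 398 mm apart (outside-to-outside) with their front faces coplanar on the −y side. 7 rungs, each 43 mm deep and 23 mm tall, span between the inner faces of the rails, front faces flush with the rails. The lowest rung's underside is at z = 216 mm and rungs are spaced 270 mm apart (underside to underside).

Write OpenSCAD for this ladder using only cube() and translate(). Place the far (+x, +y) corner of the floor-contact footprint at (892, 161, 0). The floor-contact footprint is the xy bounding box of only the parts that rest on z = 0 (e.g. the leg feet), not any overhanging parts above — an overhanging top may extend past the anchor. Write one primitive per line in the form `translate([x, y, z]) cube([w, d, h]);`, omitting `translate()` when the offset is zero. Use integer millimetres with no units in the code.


translate([494, 118, 0]) cube([35, 43, 2094]);
translate([857, 118, 0]) cube([35, 43, 2094]);
translate([529, 118, 216]) cube([328, 43, 23]);
translate([529, 118, 486]) cube([328, 43, 23]);
translate([529, 118, 756]) cube([328, 43, 23]);
translate([529, 118, 1026]) cube([328, 43, 23]);
translate([529, 118, 1296]) cube([328, 43, 23]);
translate([529, 118, 1566]) cube([328, 43, 23]);
translate([529, 118, 1836]) cube([328, 43, 23]);


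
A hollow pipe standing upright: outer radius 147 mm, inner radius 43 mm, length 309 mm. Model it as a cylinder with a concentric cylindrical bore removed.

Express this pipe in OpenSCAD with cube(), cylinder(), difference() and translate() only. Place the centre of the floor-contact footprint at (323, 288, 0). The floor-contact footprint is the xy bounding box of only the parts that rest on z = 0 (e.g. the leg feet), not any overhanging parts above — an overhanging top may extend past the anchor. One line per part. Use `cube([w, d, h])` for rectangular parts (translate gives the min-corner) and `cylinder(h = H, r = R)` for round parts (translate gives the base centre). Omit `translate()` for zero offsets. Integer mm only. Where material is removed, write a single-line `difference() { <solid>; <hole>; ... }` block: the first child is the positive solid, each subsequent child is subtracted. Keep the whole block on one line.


difference() { translate([323, 288, 0]) cylinder(h = 309, r = 147); translate([323, 288, 0]) cylinder(h = 309, r = 43); }


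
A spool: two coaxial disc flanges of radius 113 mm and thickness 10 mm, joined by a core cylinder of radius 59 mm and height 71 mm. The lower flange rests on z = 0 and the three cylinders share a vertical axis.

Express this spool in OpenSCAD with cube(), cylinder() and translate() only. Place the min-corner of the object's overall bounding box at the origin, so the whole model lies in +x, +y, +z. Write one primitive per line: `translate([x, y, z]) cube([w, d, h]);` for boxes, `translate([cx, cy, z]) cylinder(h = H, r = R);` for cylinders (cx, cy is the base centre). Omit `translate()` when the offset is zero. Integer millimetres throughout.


translate([113, 113, 0]) cylinder(h = 10, r = 113);
translate([113, 113, 10]) cylinder(h = 71, r = 59);
translate([113, 113, 81]) cylinder(h = 10, r = 113);


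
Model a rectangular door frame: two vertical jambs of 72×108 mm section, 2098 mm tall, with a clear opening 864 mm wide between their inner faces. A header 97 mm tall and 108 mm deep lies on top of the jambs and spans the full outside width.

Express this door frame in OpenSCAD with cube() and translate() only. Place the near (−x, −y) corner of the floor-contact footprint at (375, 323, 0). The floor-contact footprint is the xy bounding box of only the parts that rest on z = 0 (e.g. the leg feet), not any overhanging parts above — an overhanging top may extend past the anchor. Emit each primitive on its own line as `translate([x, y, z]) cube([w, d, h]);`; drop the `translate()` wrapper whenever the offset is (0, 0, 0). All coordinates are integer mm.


translate([375, 323, 0]) cube([72, 108, 2098]);
translate([1311, 323, 0]) cube([72, 108, 2098]);
translate([375, 323, 2098]) cube([1008, 108, 97]);


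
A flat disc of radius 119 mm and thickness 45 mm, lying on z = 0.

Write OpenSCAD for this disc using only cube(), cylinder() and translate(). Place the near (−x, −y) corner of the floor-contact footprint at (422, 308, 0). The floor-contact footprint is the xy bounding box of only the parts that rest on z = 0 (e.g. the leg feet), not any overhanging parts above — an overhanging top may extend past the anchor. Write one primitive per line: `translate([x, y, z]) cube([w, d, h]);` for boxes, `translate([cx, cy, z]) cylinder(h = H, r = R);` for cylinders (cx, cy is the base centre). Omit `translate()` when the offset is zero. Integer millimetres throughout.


translate([541, 427, 0]) cylinder(h = 45, r = 119);


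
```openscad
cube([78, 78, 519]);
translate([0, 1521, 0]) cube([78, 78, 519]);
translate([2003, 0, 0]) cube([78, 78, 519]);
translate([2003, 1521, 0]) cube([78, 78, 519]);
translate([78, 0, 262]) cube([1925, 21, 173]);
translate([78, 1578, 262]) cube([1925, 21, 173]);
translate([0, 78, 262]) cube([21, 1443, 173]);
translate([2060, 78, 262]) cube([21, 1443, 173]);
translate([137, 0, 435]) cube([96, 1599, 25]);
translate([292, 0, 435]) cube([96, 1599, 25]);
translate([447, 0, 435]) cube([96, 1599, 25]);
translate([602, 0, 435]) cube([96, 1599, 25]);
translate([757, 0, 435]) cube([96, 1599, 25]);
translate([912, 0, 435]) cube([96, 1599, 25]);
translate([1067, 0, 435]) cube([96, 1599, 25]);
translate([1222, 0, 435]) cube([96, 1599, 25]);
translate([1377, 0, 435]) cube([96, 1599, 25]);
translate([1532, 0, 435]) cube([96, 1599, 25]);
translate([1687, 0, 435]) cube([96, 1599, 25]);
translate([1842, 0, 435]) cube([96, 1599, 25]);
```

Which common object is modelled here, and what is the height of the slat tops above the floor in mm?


A bed frame. The slat-top height is 460 mm.

Four posts, four rails, and a row of slats — a bed frame. Slats sit on the rails at z = 262 + 173 = 435; with slat thickness 25, the top is 460 mm.


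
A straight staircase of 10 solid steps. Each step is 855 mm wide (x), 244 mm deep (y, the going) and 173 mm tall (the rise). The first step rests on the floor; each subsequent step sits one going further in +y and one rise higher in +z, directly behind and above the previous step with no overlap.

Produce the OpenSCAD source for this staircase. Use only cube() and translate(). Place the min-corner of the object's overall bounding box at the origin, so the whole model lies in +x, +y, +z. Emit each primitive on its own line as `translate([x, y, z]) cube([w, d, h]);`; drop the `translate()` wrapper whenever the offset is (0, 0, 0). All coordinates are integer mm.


cube([855, 244, 173]);
translate([0, 244, 173]) cube([855, 244, 173]);
translate([0, 488, 346]) cube([855, 244, 173]);
translate([0, 732, 519]) cube([855, 244, 173]);
translate([0, 976, 692]) cube([855, 244, 173]);
translate([0, 1220, 865]) cube([855, 244, 173]);
translate([0, 1464, 1038]) cube([855, 244, 173]);
translate([0, 1708, 1211]) cube([855, 244, 173]);
translate([0, 1952, 1384]) cube([855, 244, 173]);
translate([0, 2196, 1557]) cube([855, 244, 173]);


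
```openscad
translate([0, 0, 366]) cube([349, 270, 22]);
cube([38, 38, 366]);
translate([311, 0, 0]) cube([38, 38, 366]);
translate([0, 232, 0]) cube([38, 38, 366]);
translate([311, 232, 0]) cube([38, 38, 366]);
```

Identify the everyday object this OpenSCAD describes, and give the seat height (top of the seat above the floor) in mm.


A stool. The seat height is 388 mm.

A 349×270×22 slab at z = 366 on four corner posts — a stool. The seat top is 366 + 22 = 388 mm.


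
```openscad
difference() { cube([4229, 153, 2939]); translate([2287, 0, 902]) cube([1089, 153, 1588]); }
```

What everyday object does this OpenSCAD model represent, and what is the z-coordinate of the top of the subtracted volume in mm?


A wall with a window opening. The window head height is 2490 mm.

A wall with a rectangular opening subtracted — a window. Sill at z = 902, opening 1588 mm tall, so the head is at 902 + 1588 = 2490 mm.


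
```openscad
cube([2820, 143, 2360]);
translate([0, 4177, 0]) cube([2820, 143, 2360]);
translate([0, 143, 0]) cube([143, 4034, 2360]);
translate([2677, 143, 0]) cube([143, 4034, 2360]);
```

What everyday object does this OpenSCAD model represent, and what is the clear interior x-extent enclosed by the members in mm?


A house (or room) frame. The interior width is 2534 mm.

Four 2360 mm walls enclosing a rectangle with no floor or roof — a room or house frame. Outside width is 2820 mm and wall thickness is 143 mm, so the interior width is 2820 − 2 × 143 = 2534 mm.


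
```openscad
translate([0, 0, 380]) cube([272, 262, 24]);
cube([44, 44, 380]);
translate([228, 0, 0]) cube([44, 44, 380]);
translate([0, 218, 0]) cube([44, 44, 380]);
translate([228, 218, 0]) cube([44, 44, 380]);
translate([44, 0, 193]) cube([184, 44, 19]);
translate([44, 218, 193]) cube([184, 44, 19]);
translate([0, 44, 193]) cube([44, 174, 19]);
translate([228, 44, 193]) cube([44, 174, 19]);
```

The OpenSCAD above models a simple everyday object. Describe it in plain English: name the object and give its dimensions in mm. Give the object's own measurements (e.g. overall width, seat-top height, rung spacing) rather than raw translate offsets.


A simple wooden stool: a rectangular seat 272 mm (x) by 262 mm (y), 24 mm thick, top face at z = 404 mm, on four square legs, each 44×44 mm in cross-section. The legs rest on z = 0, each flush with a corner of the seat. Four stretchers, 44 mm wide and 19 mm tall, connect adjacent legs with their undersides at z = 193 mm, each running between the inner faces of the legs it joins and aligned with the legs' outer faces on the other axis.


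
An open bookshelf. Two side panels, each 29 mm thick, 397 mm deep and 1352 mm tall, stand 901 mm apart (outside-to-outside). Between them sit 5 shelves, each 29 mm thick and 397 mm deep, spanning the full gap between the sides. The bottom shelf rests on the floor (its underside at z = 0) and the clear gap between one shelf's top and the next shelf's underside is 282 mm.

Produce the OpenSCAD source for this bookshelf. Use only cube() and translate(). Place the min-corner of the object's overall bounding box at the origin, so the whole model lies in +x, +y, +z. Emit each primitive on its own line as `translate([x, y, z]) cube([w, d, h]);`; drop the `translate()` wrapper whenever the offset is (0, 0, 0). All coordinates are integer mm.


cube([29, 397, 1352]);
translate([872, 0, 0]) cube([29, 397, 1352]);
translate([29, 0, 0]) cube([843, 397, 29]);
translate([29, 0, 311]) cube([843, 397, 29]);
translate([29, 0, 622]) cube([843, 397, 29]);
translate([29, 0, 933]) cube([843, 397, 29]);
translate([29, 0, 1244]) cube([843, 397, 29]);


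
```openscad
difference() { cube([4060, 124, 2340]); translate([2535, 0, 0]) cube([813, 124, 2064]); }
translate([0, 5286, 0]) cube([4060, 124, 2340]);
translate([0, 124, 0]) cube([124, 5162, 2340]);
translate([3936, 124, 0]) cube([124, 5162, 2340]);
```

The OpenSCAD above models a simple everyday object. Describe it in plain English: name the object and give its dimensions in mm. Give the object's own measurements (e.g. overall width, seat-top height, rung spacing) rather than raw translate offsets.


A single room: four walls, each 2340 mm tall and 124 mm thick, enclosing an outside footprint 4060×5410 mm (x × y), no floor or roof. The front and back walls (−y and +y sides) run the full x-width; the side walls fit between their inner faces. A door opening 813 mm wide and 2064 mm tall is cut through the front wall from the floor up, its −x edge 2535 mm from the wall's −x end.


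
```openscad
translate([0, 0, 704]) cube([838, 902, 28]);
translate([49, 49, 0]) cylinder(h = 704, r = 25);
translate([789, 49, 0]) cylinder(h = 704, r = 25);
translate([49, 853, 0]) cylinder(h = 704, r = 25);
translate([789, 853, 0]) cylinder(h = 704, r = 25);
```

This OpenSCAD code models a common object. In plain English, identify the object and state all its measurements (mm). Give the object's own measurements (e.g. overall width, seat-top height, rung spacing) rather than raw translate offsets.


A rectangular dining table. The top is 838×902×28 mm with its upper surface at z = 732 mm. It stands on four round legs of 50 mm diameter, each leg's bounding box inset 24 mm from the nearest pair of top edges, running from the floor to the underside of the top.


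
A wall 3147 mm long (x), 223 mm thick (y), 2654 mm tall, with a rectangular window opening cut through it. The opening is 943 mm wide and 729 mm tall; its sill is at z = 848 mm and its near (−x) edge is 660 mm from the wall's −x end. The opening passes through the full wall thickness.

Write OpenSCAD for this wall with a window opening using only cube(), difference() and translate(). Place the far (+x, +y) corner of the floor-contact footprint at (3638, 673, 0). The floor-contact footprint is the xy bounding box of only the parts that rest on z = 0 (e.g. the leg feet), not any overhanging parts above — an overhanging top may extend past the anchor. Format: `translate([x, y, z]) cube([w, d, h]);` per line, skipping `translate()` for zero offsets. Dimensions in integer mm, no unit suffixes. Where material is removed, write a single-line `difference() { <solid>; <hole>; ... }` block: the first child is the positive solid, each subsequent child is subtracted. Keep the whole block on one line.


difference() { translate([491, 450, 0]) cube([3147, 223, 2654]); translate([1151, 450, 848]) cube([943, 223, 729]); }


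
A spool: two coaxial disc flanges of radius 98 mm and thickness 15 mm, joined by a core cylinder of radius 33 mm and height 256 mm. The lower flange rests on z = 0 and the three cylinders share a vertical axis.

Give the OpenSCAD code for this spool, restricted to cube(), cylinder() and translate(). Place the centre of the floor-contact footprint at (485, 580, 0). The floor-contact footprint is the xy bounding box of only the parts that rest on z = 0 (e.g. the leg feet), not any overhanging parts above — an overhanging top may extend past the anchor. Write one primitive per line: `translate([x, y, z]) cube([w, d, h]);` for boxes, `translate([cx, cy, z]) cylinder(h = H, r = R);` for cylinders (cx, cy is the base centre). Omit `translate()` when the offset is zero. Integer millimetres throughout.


translate([485, 580, 0]) cylinder(h = 15, r = 98);
translate([485, 580, 15]) cylinder(h = 256, r = 33);
translate([485, 580, 271]) cylinder(h = 15, r = 98);


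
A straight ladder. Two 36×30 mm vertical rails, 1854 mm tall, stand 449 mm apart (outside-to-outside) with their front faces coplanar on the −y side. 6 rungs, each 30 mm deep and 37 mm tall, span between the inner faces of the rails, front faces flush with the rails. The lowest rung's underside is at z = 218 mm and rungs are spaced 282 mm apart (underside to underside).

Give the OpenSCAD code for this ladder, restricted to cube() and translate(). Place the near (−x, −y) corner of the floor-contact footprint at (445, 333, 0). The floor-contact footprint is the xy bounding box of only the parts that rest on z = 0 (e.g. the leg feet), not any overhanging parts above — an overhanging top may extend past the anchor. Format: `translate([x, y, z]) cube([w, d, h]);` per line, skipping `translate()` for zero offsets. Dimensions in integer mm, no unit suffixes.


// rung span = 449 - 2*36 = 377
// rung[k] z = 218 + k*282
translate([445, 333, 0]) cube([36, 30, 1854]);
translate([858, 333, 0]) cube([36, 30, 1854]);
translate([481, 333, 218]) cube([377, 30, 37]);
translate([481, 333, 500]) cube([377, 30, 37]);
translate([481, 333, 782]) cube([377, 30, 37]);
translate([481, 333, 1064]) cube([377, 30, 37]);
translate([481, 333, 1346]) cube([377, 30, 37]);
translate([481, 333, 1628]) cube([377, 30, 37]);


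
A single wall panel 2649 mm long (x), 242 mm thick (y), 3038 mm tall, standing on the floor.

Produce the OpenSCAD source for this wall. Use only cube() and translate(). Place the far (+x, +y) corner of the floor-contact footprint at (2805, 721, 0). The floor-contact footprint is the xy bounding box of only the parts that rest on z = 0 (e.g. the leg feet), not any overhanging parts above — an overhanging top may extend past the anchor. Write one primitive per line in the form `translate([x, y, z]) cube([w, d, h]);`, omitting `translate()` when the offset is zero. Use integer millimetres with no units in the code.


translate([156, 479, 0]) cube([2649, 242, 3038]);


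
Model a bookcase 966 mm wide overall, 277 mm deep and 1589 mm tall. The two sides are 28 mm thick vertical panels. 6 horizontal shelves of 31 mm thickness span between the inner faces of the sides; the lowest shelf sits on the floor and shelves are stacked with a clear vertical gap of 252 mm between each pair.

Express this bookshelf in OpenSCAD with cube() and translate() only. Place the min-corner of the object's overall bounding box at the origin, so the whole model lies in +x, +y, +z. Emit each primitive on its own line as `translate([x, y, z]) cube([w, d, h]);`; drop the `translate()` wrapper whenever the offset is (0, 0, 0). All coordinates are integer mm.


cube([28, 277, 1589]);
translate([938, 0, 0]) cube([28, 277, 1589]);
translate([28, 0, 0]) cube([910, 277, 31]);
translate([28, 0, 283]) cube([910, 277, 31]);
translate([28, 0, 566]) cube([910, 277, 31]);
translate([28, 0, 849]) cube([910, 277, 31]);
translate([28, 0, 1132]) cube([910, 277, 31]);
translate([28, 0, 1415]) cube([910, 277, 31]);
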